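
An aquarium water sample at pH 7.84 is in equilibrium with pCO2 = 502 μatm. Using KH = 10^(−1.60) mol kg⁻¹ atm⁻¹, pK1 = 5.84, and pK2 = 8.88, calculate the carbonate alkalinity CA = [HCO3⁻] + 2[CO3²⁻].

[CO2*] = KH · pCO2 = 10^(−1.60) × 502×10^-6 = 1.261×10^-5 mol/kg
α₀ = 1/(1 + K1/[H⁺] + K1K2/[H⁺]²) = 1/(1 + 10^+2.00 + 10^+0.96) = 0.009081
DIC = [CO2*]/α₀ = 1.261×10^-5 / 0.009081 = 1.389 mmol/kg
CA = (α₁ + 2α₂)·DIC = (0.9081 + 2×0.08282) × 1.389 = 1.49 mmol/kg

CA = 1.49 mmol/kg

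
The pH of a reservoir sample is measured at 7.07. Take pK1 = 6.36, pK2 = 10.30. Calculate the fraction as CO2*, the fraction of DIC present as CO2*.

α₀ = 1 / (1 + K1/[H⁺] + K1K2/[H⁺]²) = 1 / (1 + 10^+0.71 + 10^-2.52)
   = 1 / (1 + 5.1286 + 0.0030200) = 1/6.1316 = 0.1631

α₀ = 0.163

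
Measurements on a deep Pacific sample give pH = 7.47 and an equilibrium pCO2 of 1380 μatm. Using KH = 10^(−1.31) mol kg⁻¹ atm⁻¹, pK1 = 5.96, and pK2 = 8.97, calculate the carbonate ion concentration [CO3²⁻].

[CO3²⁻] = 0.0692 mmol/kg

[CO2*] = KH · pCO2 = 10^(−1.31) × 1380×10^-6 = 6.759×10^-5 mol/kg
α₀ = 1/(1 + K1/[H⁺] + K1K2/[H⁺]²) = 1/(1 + 10^+1.51 + 10^+0.01) = 0.02908
DIC = [CO2*]/α₀ = 6.759×10^-5 / 0.02908 = 2.324 mmol/kg
[CO3²⁻] = α₂·DIC; α₂ = 0.02976, so [CO3²⁻] = 0.02976 × 2.324 = 0.0692 mmol/kg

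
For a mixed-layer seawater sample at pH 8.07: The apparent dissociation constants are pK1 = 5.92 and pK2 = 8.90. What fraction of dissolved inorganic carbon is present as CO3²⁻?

α₂ = 1 / (1 + [H⁺]/K2 + [H⁺]²/(K1K2)) = 1 / (1 + 10^+0.83 + 10^-1.32)
   = 1 / (1 + 6.7608 + 0.047863) = 1/7.8087 = 0.1281

α₂ = 0.128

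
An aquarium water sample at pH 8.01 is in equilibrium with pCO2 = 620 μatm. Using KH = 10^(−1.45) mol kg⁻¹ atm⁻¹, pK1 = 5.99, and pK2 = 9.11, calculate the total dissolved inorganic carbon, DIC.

DIC = 2.51 mmol/kg

[CO2*] = KH · pCO2 = 10^(−1.45) × 620×10^-6 = 2.200×10^-5 mol/kg
α₀ = 1/(1 + K1/[H⁺] + K1K2/[H⁺]²) = 1/(1 + 10^+2.02 + 10^+0.92) = 0.008770
DIC = [CO2*]/α₀ = 2.200×10^-5 / 0.008770 = 2.51 mmol/kg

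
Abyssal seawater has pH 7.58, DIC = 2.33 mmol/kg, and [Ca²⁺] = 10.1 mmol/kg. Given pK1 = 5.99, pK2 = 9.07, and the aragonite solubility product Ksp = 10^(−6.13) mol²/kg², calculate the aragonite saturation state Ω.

Ω = 0.971

α₂ = 1 / (1 + [H⁺]/K2 + [H⁺]²/(K1K2)) = 1 / (1 + 10^+1.49 + 10^-0.10)
   = 1 / (1 + 30.903 + 0.79433) = 1/32.697 = 0.03058
[CO3²⁻] = α₂ × DIC = 0.03058 × 2.33 = 0.07126 mmol/kg
Ksp = 10^(−6.13) = 7.413×10^-7
Ω = [Ca²⁺][CO3²⁻]/Ksp = (10.1×10^-3)(7.126×10^-5) / 7.413×10^-7 = 0.971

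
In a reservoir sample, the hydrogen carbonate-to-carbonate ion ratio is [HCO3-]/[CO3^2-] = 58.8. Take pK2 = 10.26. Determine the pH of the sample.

pH = 8.49

From K2 = [H⁺][CO3^2-]/[HCO3-]:  pH = pK2 − log₁₀([HCO3-]/[CO3^2-])
log₁₀(58.8) = +1.769
pH = 10.26 − (+1.769) = 8.49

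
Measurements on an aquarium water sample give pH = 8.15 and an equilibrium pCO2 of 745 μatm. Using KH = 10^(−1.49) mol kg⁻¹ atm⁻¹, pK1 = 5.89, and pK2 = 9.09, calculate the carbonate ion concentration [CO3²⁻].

[CO2*] = KH · pCO2 = 10^(−1.49) × 745×10^-6 = 2.411×10^-5 mol/kg
α₀ = 1/(1 + K1/[H⁺] + K1K2/[H⁺]²) = 1/(1 + 10^+2.26 + 10^+1.32) = 0.004905
DIC = [CO2*]/α₀ = 2.411×10^-5 / 0.004905 = 4.915 mmol/kg
[CO3²⁻] = α₂·DIC; α₂ = 0.1025, so [CO3²⁻] = 0.1025 × 4.915 = 0.504 mmol/kg

[CO3²⁻] = 0.504 mmol/kg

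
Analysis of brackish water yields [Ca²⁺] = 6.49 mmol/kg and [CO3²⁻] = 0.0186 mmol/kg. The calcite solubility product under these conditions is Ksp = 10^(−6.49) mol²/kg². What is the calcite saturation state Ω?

Ω = 0.373

Ksp = 10^(−6.49) = 3.236×10^-7
Ω = [Ca²⁺][CO3²⁻]/Ksp = (6.49×10^-3)(0.0186×10^-3) / 3.236×10^-7 = 0.373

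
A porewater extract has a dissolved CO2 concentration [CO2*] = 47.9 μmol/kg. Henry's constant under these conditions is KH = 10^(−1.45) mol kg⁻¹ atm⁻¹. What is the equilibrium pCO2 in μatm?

pCO2 = 1350 μatm

KH = 10^(−1.45) = 3.548×10^-2 mol kg⁻¹ atm⁻¹
pCO2 = [CO2*]/KH = 47.9×10^-6 / 3.548×10^-2 = 1.35×10^-3 atm = 1350 μatm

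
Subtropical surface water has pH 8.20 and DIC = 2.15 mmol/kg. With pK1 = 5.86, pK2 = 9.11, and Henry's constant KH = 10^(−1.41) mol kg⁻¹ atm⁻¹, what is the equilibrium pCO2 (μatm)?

α₀ = 1 / (1 + K1/[H⁺] + K1K2/[H⁺]²) = 1 / (1 + 10^+2.34 + 10^+1.43)
   = 1 / (1 + 218.78 + 26.915) = 1/246.69 = 0.004054
[CO2*] = α₀ × DIC = 0.004054 × 2.15 = 0.008715 mmol/kg = 8.715 μmol/kg
pCO2 = [CO2*]/KH = 8.715×10^-6 / 3.890×10^-2 = 224 μatm

pCO2 = 224 μatm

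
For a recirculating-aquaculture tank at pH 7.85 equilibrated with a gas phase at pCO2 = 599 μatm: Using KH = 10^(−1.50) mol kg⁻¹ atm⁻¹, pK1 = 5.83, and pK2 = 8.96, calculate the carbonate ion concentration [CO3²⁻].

[CO2*] = KH · pCO2 = 10^(−1.50) × 599×10^-6 = 1.894×10^-5 mol/kg
α₀ = 1/(1 + K1/[H⁺] + K1K2/[H⁺]²) = 1/(1 + 10^+2.02 + 10^+0.91) = 0.008784
DIC = [CO2*]/α₀ = 1.894×10^-5 / 0.008784 = 2.156 mmol/kg
[CO3²⁻] = α₂·DIC; α₂ = 0.07140, so [CO3²⁻] = 0.07140 × 2.156 = 0.154 mmol/kg

[CO3²⁻] = 0.154 mmol/kg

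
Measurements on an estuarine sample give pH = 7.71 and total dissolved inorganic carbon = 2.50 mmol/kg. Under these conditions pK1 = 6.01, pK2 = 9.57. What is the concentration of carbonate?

[CO3²⁻] = 0.0334 mmol/kg

α₂ = 1 / (1 + [H⁺]/K2 + [H⁺]²/(K1K2)) = 1 / (1 + 10^+1.86 + 10^+0.16)
   = 1 / (1 + 72.444 + 1.4454) = 1/74.889 = 0.01335
[CO3²⁻] = α₂ × DIC = 0.01335 × 2.50 = 0.0334 mmol/kg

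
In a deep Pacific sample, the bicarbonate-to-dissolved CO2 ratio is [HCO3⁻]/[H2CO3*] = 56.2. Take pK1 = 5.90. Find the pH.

From K1 = [H⁺][HCO3⁻]/[H2CO3*]:  pH = pK1 + log₁₀([HCO3⁻]/[H2CO3*])
log₁₀(56.2) = +1.750
pH = 5.90 + (+1.750) = 7.65

pH = 7.65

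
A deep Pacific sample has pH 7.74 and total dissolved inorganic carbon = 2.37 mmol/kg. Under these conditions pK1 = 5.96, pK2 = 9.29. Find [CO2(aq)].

α₀ = 1 / (1 + K1/[H⁺] + K1K2/[H⁺]²) = 1 / (1 + 10^+1.78 + 10^+0.23)
   = 1 / (1 + 60.256 + 1.6982) = 1/62.954 = 0.01588
[CO2*] = α₀ × DIC = 0.01588 × 2.37 = 0.0376 mmol/kg

[CO2*] = 0.0376 mmol/kg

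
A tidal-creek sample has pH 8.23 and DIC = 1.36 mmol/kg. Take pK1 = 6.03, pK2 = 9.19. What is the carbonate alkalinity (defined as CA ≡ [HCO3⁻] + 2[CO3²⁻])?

CA = [HCO3⁻] + 2[CO3²⁻] = (α₁ + 2α₂)·DIC
At pH 8.23: [H⁺]/K1 = 10^-2.20 = 0.0063096, K2/[H⁺] = 10^-0.96 = 0.10965
α₁ = 1/(1 + 0.0063096 + 0.10965) = 1/1.1160 = 0.8961; α₂ = α₁·K2/[H⁺] = 0.09825
α₁ + 2α₂ = 1.0926
CA = 1.0926 × 1.36 = 1.49 mmol/kg

CA = 1.49 mmol/kg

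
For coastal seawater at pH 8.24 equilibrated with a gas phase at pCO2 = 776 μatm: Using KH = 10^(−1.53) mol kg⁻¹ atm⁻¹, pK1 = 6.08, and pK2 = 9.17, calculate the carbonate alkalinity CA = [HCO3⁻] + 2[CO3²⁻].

[CO2*] = KH · pCO2 = 10^(−1.53) × 776×10^-6 = 2.290×10^-5 mol/kg
α₀ = 1/(1 + K1/[H⁺] + K1K2/[H⁺]²) = 1/(1 + 10^+2.16 + 10^+1.23) = 0.006153
DIC = [CO2*]/α₀ = 2.290×10^-5 / 0.006153 = 3.722 mmol/kg
CA = (α₁ + 2α₂)·DIC = (0.8894 + 2×0.1045) × 3.722 = 4.09 mmol/kg

CA = 4.09 mmol/kg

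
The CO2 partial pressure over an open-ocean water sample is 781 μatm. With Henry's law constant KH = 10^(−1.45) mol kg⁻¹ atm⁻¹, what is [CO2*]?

KH = 10^(−1.45) = 3.548×10^-2 mol kg⁻¹ atm⁻¹
[CO2*] = KH · pCO2 = 3.548×10^-2 × 781×10^-6 atm = 2.77×10^-5 mol/kg

[CO2*] = 27.7 μmol/kg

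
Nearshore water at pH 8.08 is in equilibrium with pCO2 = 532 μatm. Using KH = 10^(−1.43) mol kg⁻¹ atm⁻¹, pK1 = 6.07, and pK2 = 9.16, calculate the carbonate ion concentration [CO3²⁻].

[CO3²⁻] = 0.168 mmol/kg

[CO2*] = KH · pCO2 = 10^(−1.43) × 532×10^-6 = 1.977×10^-5 mol/kg
α₀ = 1/(1 + K1/[H⁺] + K1K2/[H⁺]²) = 1/(1 + 10^+2.01 + 10^+0.93) = 0.008941
DIC = [CO2*]/α₀ = 1.977×10^-5 / 0.008941 = 2.211 mmol/kg
[CO3²⁻] = α₂·DIC; α₂ = 0.07610, so [CO3²⁻] = 0.07610 × 2.211 = 0.168 mmol/kg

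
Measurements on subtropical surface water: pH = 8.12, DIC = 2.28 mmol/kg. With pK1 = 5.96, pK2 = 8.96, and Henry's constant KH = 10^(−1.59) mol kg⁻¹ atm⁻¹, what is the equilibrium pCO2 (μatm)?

pCO2 = 533 μatm

α₀ = 1 / (1 + K1/[H⁺] + K1K2/[H⁺]²) = 1 / (1 + 10^+2.16 + 10^+1.32)
   = 1 / (1 + 144.54 + 20.893) = 1/166.44 = 0.006008
[CO2*] = α₀ × DIC = 0.006008 × 2.28 = 0.01370 mmol/kg = 13.70 μmol/kg
pCO2 = [CO2*]/KH = 1.370×10^-5 / 2.570×10^-2 = 533 μatm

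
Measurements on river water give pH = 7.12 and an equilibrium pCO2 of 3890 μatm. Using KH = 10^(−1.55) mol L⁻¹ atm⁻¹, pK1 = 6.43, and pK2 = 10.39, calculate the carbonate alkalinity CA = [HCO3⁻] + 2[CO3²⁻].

[CO2*] = KH · pCO2 = 10^(−1.55) × 3890×10^-6 = 1.096×10^-4 mol/L
α₀ = 1/(1 + K1/[H⁺] + K1K2/[H⁺]²) = 1/(1 + 10^+0.69 + 10^-2.58) = 0.1695
DIC = [CO2*]/α₀ = 1.096×10^-4 / 0.1695 = 0.6469 mmol/L
CA = (α₁ + 2α₂)·DIC = (0.8301 + 2×0.0004458) × 0.6469 = 0.538 mmol/L

CA = 0.538 mmol/L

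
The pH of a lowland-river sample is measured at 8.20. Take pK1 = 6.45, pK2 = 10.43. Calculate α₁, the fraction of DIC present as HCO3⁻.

α₁ = 0.977

α₁ = 1 / (1 + [H⁺]/K1 + K2/[H⁺]) = 1 / (1 + 10^-1.75 + 10^-2.23)
   = 1 / (1 + 0.017783 + 0.0058884) = 1/1.0237 = 0.9769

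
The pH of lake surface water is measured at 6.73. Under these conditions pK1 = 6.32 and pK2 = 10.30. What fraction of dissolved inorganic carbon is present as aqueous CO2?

α₀ = 0.280

α₀ = 1 / (1 + K1/[H⁺] + K1K2/[H⁺]²) = 1 / (1 + 10^+0.41 + 10^-3.16)
   = 1 / (1 + 2.5704 + 0.00069183) = 1/3.5711 = 0.2800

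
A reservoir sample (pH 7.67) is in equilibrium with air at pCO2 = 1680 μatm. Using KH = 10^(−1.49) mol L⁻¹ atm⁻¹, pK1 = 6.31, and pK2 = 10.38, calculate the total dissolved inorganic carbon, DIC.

DIC = 1.30 mmol/L

[CO2*] = KH · pCO2 = 10^(−1.49) × 1680×10^-6 = 5.436×10^-5 mol/L
α₀ = 1/(1 + K1/[H⁺] + K1K2/[H⁺]²) = 1/(1 + 10^+1.36 + 10^-1.35) = 0.04175
DIC = [CO2*]/α₀ = 5.436×10^-5 / 0.04175 = 1.30 mmol/L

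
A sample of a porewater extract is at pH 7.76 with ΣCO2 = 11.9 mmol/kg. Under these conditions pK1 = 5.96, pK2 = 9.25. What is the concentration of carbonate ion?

α₂ = 1 / (1 + [H⁺]/K2 + [H⁺]²/(K1K2)) = 1 / (1 + 10^+1.49 + 10^-0.31)
   = 1 / (1 + 30.903 + 0.48978) = 1/32.393 = 0.03087
[CO3²⁻] = α₂ × DIC = 0.03087 × 11.9 = 0.367 mmol/kg

[CO3²⁻] = 0.367 mmol/kg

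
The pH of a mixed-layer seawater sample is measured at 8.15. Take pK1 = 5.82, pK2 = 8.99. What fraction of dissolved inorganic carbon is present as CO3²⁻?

α₂ = 0.126

α₂ = 1 / (1 + [H⁺]/K2 + [H⁺]²/(K1K2)) = 1 / (1 + 10^+0.84 + 10^-1.49)
   = 1 / (1 + 6.9183 + 0.032359) = 1/7.9507 = 0.1258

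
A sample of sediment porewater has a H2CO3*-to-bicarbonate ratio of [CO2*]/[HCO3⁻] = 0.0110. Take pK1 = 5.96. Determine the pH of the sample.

pH = 7.92

From K1 = [H⁺][HCO3⁻]/[CO2*]:  pH = pK1 − log₁₀([CO2*]/[HCO3⁻])
log₁₀(0.0110) = -1.959
pH = 5.96 − (-1.959) = 7.92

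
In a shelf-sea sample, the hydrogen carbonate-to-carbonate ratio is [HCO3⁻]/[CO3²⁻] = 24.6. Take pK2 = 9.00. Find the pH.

From K2 = [H⁺][CO3²⁻]/[HCO3⁻]:  pH = pK2 − log₁₀([HCO3⁻]/[CO3²⁻])
log₁₀(24.6) = +1.391
pH = 9.00 − (+1.391) = 7.61

pH = 7.61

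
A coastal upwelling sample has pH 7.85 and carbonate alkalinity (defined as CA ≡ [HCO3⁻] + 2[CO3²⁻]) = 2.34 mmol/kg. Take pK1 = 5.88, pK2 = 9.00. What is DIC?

CA = [HCO3⁻] + 2[CO3²⁻] = (α₁ + 2α₂)·DIC
At pH 7.85: [H⁺]/K1 = 10^-1.97 = 0.010715, K2/[H⁺] = 10^-1.15 = 0.070795
α₁ = 1/(1 + 0.010715 + 0.070795) = 1/1.0815 = 0.9246; α₂ = α₁·K2/[H⁺] = 0.06546
α₁ + 2α₂ = 1.0556
DIC = CA / (α₁ + 2α₂) = 2.34 / 1.0556 = 2.22 mmol/kg

DIC = 2.22 mmol/kg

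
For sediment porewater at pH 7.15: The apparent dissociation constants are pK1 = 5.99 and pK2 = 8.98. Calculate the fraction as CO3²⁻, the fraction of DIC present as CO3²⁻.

α₂ = 1 / (1 + [H⁺]/K2 + [H⁺]²/(K1K2)) = 1 / (1 + 10^+1.83 + 10^+0.67)
   = 1 / (1 + 67.608 + 4.6774) = 1/73.286 = 0.01365

α₂ = 0.0136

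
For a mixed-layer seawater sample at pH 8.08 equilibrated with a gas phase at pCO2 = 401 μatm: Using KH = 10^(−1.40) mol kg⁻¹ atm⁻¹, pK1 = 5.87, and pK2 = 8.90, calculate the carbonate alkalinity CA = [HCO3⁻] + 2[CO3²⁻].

[CO2*] = KH · pCO2 = 10^(−1.40) × 401×10^-6 = 1.596×10^-5 mol/kg
α₀ = 1/(1 + K1/[H⁺] + K1K2/[H⁺]²) = 1/(1 + 10^+2.21 + 10^+1.39) = 0.005327
DIC = [CO2*]/α₀ = 1.596×10^-5 / 0.005327 = 2.997 mmol/kg
CA = (α₁ + 2α₂)·DIC = (0.8639 + 2×0.1308) × 2.997 = 3.37 mmol/kg

CA = 3.37 mmol/kg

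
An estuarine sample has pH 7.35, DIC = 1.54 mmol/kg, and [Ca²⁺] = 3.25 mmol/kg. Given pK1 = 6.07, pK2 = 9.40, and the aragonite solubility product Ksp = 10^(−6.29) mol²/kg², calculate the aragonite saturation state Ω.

Ω = 0.0819

α₂ = 1 / (1 + [H⁺]/K2 + [H⁺]²/(K1K2)) = 1 / (1 + 10^+2.05 + 10^+0.77)
   = 1 / (1 + 112.20 + 5.8884) = 1/119.09 = 0.008397
[CO3²⁻] = α₂ × DIC = 0.008397 × 1.54 = 0.01293 mmol/kg = 12.93 μmol/kg
Ksp = 10^(−6.29) = 5.129×10^-7
Ω = [Ca²⁺][CO3²⁻]/Ksp = (3.25×10^-3)(1.293×10^-5) / 5.129×10^-7 = 0.0819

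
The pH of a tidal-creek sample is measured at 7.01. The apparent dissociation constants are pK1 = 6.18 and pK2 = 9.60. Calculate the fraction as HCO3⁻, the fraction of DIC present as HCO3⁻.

α₁ = 0.869

α₁ = 1 / (1 + [H⁺]/K1 + K2/[H⁺]) = 1 / (1 + 10^-0.83 + 10^-2.59)
   = 1 / (1 + 0.14791 + 0.0025704) = 1/1.1505 = 0.8692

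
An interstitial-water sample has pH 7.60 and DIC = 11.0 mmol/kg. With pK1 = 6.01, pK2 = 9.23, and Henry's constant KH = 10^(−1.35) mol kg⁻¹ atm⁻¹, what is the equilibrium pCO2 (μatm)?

α₀ = 1 / (1 + K1/[H⁺] + K1K2/[H⁺]²) = 1 / (1 + 10^+1.59 + 10^-0.04)
   = 1 / (1 + 38.905 + 0.91201) = 1/40.817 = 0.02450
[CO2*] = α₀ × DIC = 0.02450 × 11.0 = 0.2695 mmol/kg
pCO2 = [CO2*]/KH = 2.695×10^-4 / 4.467×10^-2 = 6030 μatm

pCO2 = 6030 μatm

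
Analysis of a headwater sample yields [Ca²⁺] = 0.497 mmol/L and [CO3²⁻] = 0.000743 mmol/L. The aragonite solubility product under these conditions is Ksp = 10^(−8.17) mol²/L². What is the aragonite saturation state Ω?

Ω = 0.0546

Ksp = 10^(−8.17) = 6.761×10^-9
Ω = [Ca²⁺][CO3²⁻]/Ksp = (0.497×10^-3)(0.000743×10^-3) / 6.761×10^-9 = 0.0546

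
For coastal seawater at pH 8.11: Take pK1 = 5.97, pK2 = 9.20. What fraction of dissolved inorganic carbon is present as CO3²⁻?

α₂ = 1 / (1 + [H⁺]/K2 + [H⁺]²/(K1K2)) = 1 / (1 + 10^+1.09 + 10^-1.05)
   = 1 / (1 + 12.303 + 0.089125) = 1/13.392 = 0.07467

α₂ = 0.0747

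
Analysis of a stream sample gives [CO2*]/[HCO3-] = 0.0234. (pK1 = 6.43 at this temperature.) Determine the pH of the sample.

From K1 = [H⁺][HCO3-]/[CO2*]:  pH = pK1 − log₁₀([CO2*]/[HCO3-])
log₁₀(0.0234) = -1.631
pH = 6.43 − (-1.631) = 8.06

pH = 8.06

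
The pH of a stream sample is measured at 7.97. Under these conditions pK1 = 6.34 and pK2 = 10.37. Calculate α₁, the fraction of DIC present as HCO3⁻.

α₁ = 0.973

α₁ = 1 / (1 + [H⁺]/K1 + K2/[H⁺]) = 1 / (1 + 10^-1.63 + 10^-2.40)
   = 1 / (1 + 0.023442 + 0.0039811) = 1/1.0274 = 0.9733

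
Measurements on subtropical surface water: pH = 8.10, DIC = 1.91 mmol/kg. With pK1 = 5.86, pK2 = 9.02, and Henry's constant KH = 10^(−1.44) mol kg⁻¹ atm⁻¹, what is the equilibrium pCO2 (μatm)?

pCO2 = 269 μatm

α₀ = 1 / (1 + K1/[H⁺] + K1K2/[H⁺]²) = 1 / (1 + 10^+2.24 + 10^+1.32)
   = 1 / (1 + 173.78 + 20.893) = 1/195.67 = 0.005111
[CO2*] = α₀ × DIC = 0.005111 × 1.91 = 0.009761 mmol/kg = 9.761 μmol/kg
pCO2 = [CO2*]/KH = 9.761×10^-6 / 3.631×10^-2 = 269 μatm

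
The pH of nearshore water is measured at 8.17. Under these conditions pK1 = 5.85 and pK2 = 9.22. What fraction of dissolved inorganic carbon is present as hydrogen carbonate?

α₁ = 0.914

α₁ = 1 / (1 + [H⁺]/K1 + K2/[H⁺]) = 1 / (1 + 10^-2.32 + 10^-1.05)
   = 1 / (1 + 0.0047863 + 0.089125) = 1/1.0939 = 0.9142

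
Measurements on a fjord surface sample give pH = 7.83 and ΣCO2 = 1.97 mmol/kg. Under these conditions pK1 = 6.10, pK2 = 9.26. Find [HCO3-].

[HCO3⁻] = 1.87 mmol/kg

α₁ = 1 / (1 + [H⁺]/K1 + K2/[H⁺]) = 1 / (1 + 10^-1.73 + 10^-1.43)
   = 1 / (1 + 0.018621 + 0.037154) = 1/1.0558 = 0.9472
[HCO3⁻] = α₁ × DIC = 0.9472 × 1.97 = 1.87 mmol/kg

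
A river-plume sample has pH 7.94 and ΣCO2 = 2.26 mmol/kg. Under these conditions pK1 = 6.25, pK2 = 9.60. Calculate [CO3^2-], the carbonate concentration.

[CO3²⁻] = 0.0474 mmol/kg

α₂ = 1 / (1 + [H⁺]/K2 + [H⁺]²/(K1K2)) = 1 / (1 + 10^+1.66 + 10^-0.03)
   = 1 / (1 + 45.709 + 0.93325) = 1/47.642 = 0.02099
[CO3²⁻] = α₂ × DIC = 0.02099 × 2.26 = 0.0474 mmol/kg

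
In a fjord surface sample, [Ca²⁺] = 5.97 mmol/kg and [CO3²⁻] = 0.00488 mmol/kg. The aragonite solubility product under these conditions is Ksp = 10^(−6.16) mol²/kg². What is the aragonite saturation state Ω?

Ksp = 10^(−6.16) = 6.918×10^-7
Ω = [Ca²⁺][CO3²⁻]/Ksp = (5.97×10^-3)(0.00488×10^-3) / 6.918×10^-7 = 0.0421

Ω = 0.0421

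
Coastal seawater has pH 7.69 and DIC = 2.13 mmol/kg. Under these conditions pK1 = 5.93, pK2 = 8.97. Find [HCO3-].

[HCO3⁻] = 1.99 mmol/kg

α₁ = 1 / (1 + [H⁺]/K1 + K2/[H⁺]) = 1 / (1 + 10^-1.76 + 10^-1.28)
   = 1 / (1 + 0.017378 + 0.052481) = 1/1.0699 = 0.9347
[HCO3⁻] = α₁ × DIC = 0.9347 × 2.13 = 1.99 mmol/kg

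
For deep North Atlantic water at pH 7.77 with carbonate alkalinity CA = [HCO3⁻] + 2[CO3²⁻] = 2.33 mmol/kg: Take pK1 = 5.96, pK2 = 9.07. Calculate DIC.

DIC = 2.26 mmol/kg

CA = [HCO3⁻] + 2[CO3²⁻] = (α₁ + 2α₂)·DIC
At pH 7.77: [H⁺]/K1 = 10^-1.81 = 0.015488, K2/[H⁺] = 10^-1.30 = 0.050119
α₁ = 1/(1 + 0.015488 + 0.050119) = 1/1.0656 = 0.9384; α₂ = α₁·K2/[H⁺] = 0.04703
α₁ + 2α₂ = 1.0325
DIC = CA / (α₁ + 2α₂) = 2.33 / 1.0325 = 2.26 mmol/kg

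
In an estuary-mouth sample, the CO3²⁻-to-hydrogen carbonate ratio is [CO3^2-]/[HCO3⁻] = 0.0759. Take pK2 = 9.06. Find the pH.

From K2 = [H⁺][CO3^2-]/[HCO3⁻]:  pH = pK2 + log₁₀([CO3^2-]/[HCO3⁻])
log₁₀(0.0759) = -1.120
pH = 9.06 + (-1.120) = 7.94

pH = 7.94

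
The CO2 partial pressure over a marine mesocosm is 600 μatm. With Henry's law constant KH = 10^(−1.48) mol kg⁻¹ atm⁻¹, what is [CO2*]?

KH = 10^(−1.48) = 3.311×10^-2 mol kg⁻¹ atm⁻¹
[CO2*] = KH · pCO2 = 3.311×10^-2 × 600×10^-6 atm = 1.99×10^-5 mol/kg

[CO2*] = 19.9 μmol/kg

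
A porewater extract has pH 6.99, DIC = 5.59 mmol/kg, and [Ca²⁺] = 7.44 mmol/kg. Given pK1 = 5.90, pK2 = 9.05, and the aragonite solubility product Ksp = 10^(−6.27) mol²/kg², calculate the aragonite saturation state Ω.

Ω = 0.619

α₂ = 1 / (1 + [H⁺]/K2 + [H⁺]²/(K1K2)) = 1 / (1 + 10^+2.06 + 10^+0.97)
   = 1 / (1 + 114.82 + 9.3325) = 1/125.15 = 0.007991
[CO3²⁻] = α₂ × DIC = 0.007991 × 5.59 = 0.04467 mmol/kg
Ksp = 10^(−6.27) = 5.370×10^-7
Ω = [Ca²⁺][CO3²⁻]/Ksp = (7.44×10^-3)(4.467×10^-5) / 5.370×10^-7 = 0.619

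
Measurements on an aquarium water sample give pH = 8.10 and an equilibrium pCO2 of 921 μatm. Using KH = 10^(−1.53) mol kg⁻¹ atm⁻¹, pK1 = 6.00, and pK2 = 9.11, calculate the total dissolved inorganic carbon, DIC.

[CO2*] = KH · pCO2 = 10^(−1.53) × 921×10^-6 = 2.718×10^-5 mol/kg
α₀ = 1/(1 + K1/[H⁺] + K1K2/[H⁺]²) = 1/(1 + 10^+2.10 + 10^+1.09) = 0.007184
DIC = [CO2*]/α₀ = 2.718×10^-5 / 0.007184 = 3.78 mmol/kg

DIC = 3.78 mmol/kg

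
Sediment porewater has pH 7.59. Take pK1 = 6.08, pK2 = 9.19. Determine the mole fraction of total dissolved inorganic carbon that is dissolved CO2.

α₀ = 1 / (1 + K1/[H⁺] + K1K2/[H⁺]²) = 1 / (1 + 10^+1.51 + 10^-0.09)
   = 1 / (1 + 32.359 + 0.81283) = 1/34.172 = 0.02926

α₀ = 0.0293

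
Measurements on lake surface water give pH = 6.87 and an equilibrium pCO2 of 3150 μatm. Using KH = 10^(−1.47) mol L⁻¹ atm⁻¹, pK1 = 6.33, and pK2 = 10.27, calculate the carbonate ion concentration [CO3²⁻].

[CO3²⁻] = 0.147 μmol/L

[CO2*] = KH · pCO2 = 10^(−1.47) × 3150×10^-6 = 1.067×10^-4 mol/L
α₀ = 1/(1 + K1/[H⁺] + K1K2/[H⁺]²) = 1/(1 + 10^+0.54 + 10^-2.86) = 0.2238
DIC = [CO2*]/α₀ = 1.067×10^-4 / 0.2238 = 0.4770 mmol/L
[CO3²⁻] = α₂·DIC; α₂ = 0.0003089, so [CO3²⁻] = 0.0003089 × 0.4770 = 0.000147 mmol/L = 0.147 μmol/L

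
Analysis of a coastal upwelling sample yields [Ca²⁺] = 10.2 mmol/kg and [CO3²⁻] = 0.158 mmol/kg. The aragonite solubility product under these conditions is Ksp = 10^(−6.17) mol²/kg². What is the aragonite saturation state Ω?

Ksp = 10^(−6.17) = 6.761×10^-7
Ω = [Ca²⁺][CO3²⁻]/Ksp = (10.2×10^-3)(0.158×10^-3) / 6.761×10^-7 = 2.38

Ω = 2.38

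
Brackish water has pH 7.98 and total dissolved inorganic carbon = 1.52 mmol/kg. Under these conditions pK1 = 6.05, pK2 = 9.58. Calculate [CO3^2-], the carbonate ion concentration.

[CO3²⁻] = 0.0368 mmol/kg

α₂ = 1 / (1 + [H⁺]/K2 + [H⁺]²/(K1K2)) = 1 / (1 + 10^+1.60 + 10^-0.33)
   = 1 / (1 + 39.811 + 0.46774) = 1/41.278 = 0.02423
[CO3²⁻] = α₂ × DIC = 0.02423 × 1.52 = 0.0368 mmol/kg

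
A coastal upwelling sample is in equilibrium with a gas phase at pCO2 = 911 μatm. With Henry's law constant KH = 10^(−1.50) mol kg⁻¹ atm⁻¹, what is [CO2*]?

KH = 10^(−1.50) = 3.162×10^-2 mol kg⁻¹ atm⁻¹
[CO2*] = KH · pCO2 = 3.162×10^-2 × 911×10^-6 atm = 2.88×10^-5 mol/kg

[CO2*] = 28.8 μmol/kg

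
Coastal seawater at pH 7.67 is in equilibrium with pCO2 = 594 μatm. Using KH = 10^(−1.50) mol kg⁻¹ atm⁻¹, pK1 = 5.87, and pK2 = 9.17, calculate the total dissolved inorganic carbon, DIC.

[CO2*] = KH · pCO2 = 10^(−1.50) × 594×10^-6 = 1.878×10^-5 mol/kg
α₀ = 1/(1 + K1/[H⁺] + K1K2/[H⁺]²) = 1/(1 + 10^+1.80 + 10^+0.30) = 0.01513
DIC = [CO2*]/α₀ = 1.878×10^-5 / 0.01513 = 1.24 mmol/kg

DIC = 1.24 mmol/kg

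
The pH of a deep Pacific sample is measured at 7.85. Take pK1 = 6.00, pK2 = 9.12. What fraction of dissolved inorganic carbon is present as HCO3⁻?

α₁ = 0.936

α₁ = 1 / (1 + [H⁺]/K1 + K2/[H⁺]) = 1 / (1 + 10^-1.85 + 10^-1.27)
   = 1 / (1 + 0.014125 + 0.053703) = 1/1.0678 = 0.9365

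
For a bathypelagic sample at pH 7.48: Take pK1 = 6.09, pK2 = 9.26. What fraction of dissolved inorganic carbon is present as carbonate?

α₂ = 0.0157

α₂ = 1 / (1 + [H⁺]/K2 + [H⁺]²/(K1K2)) = 1 / (1 + 10^+1.78 + 10^+0.39)
   = 1 / (1 + 60.256 + 2.4547) = 1/63.711 = 0.01570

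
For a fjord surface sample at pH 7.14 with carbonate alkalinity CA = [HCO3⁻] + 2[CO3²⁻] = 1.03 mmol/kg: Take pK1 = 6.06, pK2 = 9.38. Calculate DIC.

CA = [HCO3⁻] + 2[CO3²⁻] = (α₁ + 2α₂)·DIC
At pH 7.14: [H⁺]/K1 = 10^-1.08 = 0.083176, K2/[H⁺] = 10^-2.24 = 0.0057544
α₁ = 1/(1 + 0.083176 + 0.0057544) = 1/1.0889 = 0.9183; α₂ = α₁·K2/[H⁺] = 0.005284
α₁ + 2α₂ = 0.9289
DIC = CA / (α₁ + 2α₂) = 1.03 / 0.9289 = 1.11 mmol/kg

DIC = 1.11 mmol/kg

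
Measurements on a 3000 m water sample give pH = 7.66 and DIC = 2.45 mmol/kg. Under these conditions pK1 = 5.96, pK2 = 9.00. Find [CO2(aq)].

[CO2*] = 0.0459 mmol/kg

α₀ = 1 / (1 + K1/[H⁺] + K1K2/[H⁺]²) = 1 / (1 + 10^+1.70 + 10^+0.36)
   = 1 / (1 + 50.119 + 2.2909) = 1/53.410 = 0.01872
[CO2*] = α₀ × DIC = 0.01872 × 2.45 = 0.0459 mmol/kg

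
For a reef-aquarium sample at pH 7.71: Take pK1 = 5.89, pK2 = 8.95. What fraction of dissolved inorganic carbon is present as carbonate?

α₂ = 1 / (1 + [H⁺]/K2 + [H⁺]²/(K1K2)) = 1 / (1 + 10^+1.24 + 10^-0.58)
   = 1 / (1 + 17.378 + 0.26303) = 1/18.641 = 0.05365

α₂ = 0.0536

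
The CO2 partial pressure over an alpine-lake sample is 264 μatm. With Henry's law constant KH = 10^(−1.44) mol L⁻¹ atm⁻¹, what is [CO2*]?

[CO2*] = 9.59 μmol/L

KH = 10^(−1.44) = 3.631×10^-2 mol L⁻¹ atm⁻¹
[CO2*] = KH · pCO2 = 3.631×10^-2 × 264×10^-6 atm = 9.59×10^-6 mol/L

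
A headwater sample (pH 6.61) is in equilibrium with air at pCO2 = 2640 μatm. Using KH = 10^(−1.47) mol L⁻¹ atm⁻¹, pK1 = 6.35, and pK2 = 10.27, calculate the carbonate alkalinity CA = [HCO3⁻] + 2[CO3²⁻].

CA = 0.163 mmol/L

[CO2*] = KH · pCO2 = 10^(−1.47) × 2640×10^-6 = 8.945×10^-5 mol/L
α₀ = 1/(1 + K1/[H⁺] + K1K2/[H⁺]²) = 1/(1 + 10^+0.26 + 10^-3.40) = 0.3546
DIC = [CO2*]/α₀ = 8.945×10^-5 / 0.3546 = 0.2523 mmol/L
CA = (α₁ + 2α₂)·DIC = (0.6453 + 2×0.0001412) × 0.2523 = 0.163 mmol/L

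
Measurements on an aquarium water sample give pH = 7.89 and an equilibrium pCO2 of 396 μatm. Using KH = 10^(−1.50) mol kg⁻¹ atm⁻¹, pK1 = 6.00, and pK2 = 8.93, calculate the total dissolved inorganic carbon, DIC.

[CO2*] = KH · pCO2 = 10^(−1.50) × 396×10^-6 = 1.252×10^-5 mol/kg
α₀ = 1/(1 + K1/[H⁺] + K1K2/[H⁺]²) = 1/(1 + 10^+1.89 + 10^+0.85) = 0.01167
DIC = [CO2*]/α₀ = 1.252×10^-5 / 0.01167 = 1.07 mmol/kg

DIC = 1.07 mmol/kg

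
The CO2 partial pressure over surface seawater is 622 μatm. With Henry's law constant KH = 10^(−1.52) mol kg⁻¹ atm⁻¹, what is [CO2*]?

[CO2*] = 18.8 μmol/kg

KH = 10^(−1.52) = 3.020×10^-2 mol kg⁻¹ atm⁻¹
[CO2*] = KH · pCO2 = 3.020×10^-2 × 622×10^-6 atm = 1.88×10^-5 mol/kg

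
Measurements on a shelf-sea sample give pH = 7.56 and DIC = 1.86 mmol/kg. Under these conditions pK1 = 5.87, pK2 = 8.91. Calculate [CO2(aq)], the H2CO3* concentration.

[CO2*] = 0.0357 mmol/kg

α₀ = 1 / (1 + K1/[H⁺] + K1K2/[H⁺]²) = 1 / (1 + 10^+1.69 + 10^+0.34)
   = 1 / (1 + 48.978 + 2.1878) = 1/52.166 = 0.01917
[CO2*] = α₀ × DIC = 0.01917 × 1.86 = 0.0357 mmol/kg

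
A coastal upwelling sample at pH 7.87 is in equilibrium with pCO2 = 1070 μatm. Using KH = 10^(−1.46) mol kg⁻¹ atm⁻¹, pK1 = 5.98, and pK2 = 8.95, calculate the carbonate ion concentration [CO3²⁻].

[CO2*] = KH · pCO2 = 10^(−1.46) × 1070×10^-6 = 3.710×10^-5 mol/kg
α₀ = 1/(1 + K1/[H⁺] + K1K2/[H⁺]²) = 1/(1 + 10^+1.89 + 10^+0.81) = 0.01175
DIC = [CO2*]/α₀ = 3.710×10^-5 / 0.01175 = 3.157 mmol/kg
[CO3²⁻] = α₂·DIC; α₂ = 0.07589, so [CO3²⁻] = 0.07589 × 3.157 = 0.240 mmol/kg

[CO3²⁻] = 0.240 mmol/kg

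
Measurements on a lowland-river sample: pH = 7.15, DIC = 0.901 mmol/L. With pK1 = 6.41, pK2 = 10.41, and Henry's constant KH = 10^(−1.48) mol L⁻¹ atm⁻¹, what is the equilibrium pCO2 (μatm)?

α₀ = 1 / (1 + K1/[H⁺] + K1K2/[H⁺]²) = 1 / (1 + 10^+0.74 + 10^-2.52)
   = 1 / (1 + 5.4954 + 0.0030200) = 1/6.4984 = 0.1539
[CO2*] = α₀ × DIC = 0.1539 × 0.901 = 0.1386 mmol/L
pCO2 = [CO2*]/KH = 1.386×10^-4 / 3.311×10^-2 = 4190 μatm

pCO2 = 4190 μatm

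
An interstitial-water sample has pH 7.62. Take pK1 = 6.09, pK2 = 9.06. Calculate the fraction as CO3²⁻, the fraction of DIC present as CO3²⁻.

α₂ = 0.0341

α₂ = 1 / (1 + [H⁺]/K2 + [H⁺]²/(K1K2)) = 1 / (1 + 10^+1.44 + 10^-0.09)
   = 1 / (1 + 27.542 + 0.81283) = 1/29.355 = 0.03407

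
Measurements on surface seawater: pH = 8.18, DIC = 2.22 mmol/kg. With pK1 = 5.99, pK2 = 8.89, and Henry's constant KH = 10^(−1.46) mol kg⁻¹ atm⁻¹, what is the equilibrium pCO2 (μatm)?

α₀ = 1 / (1 + K1/[H⁺] + K1K2/[H⁺]²) = 1 / (1 + 10^+2.19 + 10^+1.48)
   = 1 / (1 + 154.88 + 30.200) = 1/186.08 = 0.005374
[CO2*] = α₀ × DIC = 0.005374 × 2.22 = 0.01193 mmol/kg = 11.93 μmol/kg
pCO2 = [CO2*]/KH = 1.193×10^-5 / 3.467×10^-2 = 344 μatm

pCO2 = 344 μatm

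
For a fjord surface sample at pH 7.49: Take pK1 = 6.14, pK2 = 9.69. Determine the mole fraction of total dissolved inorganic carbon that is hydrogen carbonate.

α₁ = 1 / (1 + [H⁺]/K1 + K2/[H⁺]) = 1 / (1 + 10^-1.35 + 10^-2.20)
   = 1 / (1 + 0.044668 + 0.0063096) = 1/1.0510 = 0.9515

α₁ = 0.951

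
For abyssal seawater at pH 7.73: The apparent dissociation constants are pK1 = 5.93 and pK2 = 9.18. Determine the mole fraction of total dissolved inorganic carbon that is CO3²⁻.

α₂ = 0.0337

α₂ = 1 / (1 + [H⁺]/K2 + [H⁺]²/(K1K2)) = 1 / (1 + 10^+1.45 + 10^-0.35)
   = 1 / (1 + 28.184 + 0.44668) = 1/29.631 = 0.03375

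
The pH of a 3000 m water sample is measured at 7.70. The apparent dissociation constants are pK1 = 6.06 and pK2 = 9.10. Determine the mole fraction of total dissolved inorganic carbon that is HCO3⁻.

α₁ = 1 / (1 + [H⁺]/K1 + K2/[H⁺]) = 1 / (1 + 10^-1.64 + 10^-1.40)
   = 1 / (1 + 0.022909 + 0.039811) = 1/1.0627 = 0.9410

α₁ = 0.941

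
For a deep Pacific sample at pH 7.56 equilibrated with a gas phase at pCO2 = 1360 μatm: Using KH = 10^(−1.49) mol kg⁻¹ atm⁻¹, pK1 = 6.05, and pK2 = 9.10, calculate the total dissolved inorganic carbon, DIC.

DIC = 1.51 mmol/kg

[CO2*] = KH · pCO2 = 10^(−1.49) × 1360×10^-6 = 4.401×10^-5 mol/kg
α₀ = 1/(1 + K1/[H⁺] + K1K2/[H⁺]²) = 1/(1 + 10^+1.51 + 10^-0.03) = 0.02916
DIC = [CO2*]/α₀ = 4.401×10^-5 / 0.02916 = 1.51 mmol/kg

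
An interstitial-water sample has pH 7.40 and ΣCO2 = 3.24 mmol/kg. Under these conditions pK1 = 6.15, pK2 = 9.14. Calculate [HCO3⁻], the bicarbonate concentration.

α₁ = 1 / (1 + [H⁺]/K1 + K2/[H⁺]) = 1 / (1 + 10^-1.25 + 10^-1.74)
   = 1 / (1 + 0.056234 + 0.018197) = 1/1.0744 = 0.9307
[HCO3⁻] = α₁ × DIC = 0.9307 × 3.24 = 3.02 mmol/kg

[HCO3⁻] = 3.02 mmol/kg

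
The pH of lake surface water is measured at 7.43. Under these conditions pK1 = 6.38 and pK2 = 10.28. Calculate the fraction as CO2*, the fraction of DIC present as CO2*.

α₀ = 1 / (1 + K1/[H⁺] + K1K2/[H⁺]²) = 1 / (1 + 10^+1.05 + 10^-1.80)
   = 1 / (1 + 11.220 + 0.015849) = 1/12.236 = 0.08173

α₀ = 0.0817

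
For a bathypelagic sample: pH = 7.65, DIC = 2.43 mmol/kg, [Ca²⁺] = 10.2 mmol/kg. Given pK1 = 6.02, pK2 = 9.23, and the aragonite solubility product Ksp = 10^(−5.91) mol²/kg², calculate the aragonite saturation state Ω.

α₂ = 1 / (1 + [H⁺]/K2 + [H⁺]²/(K1K2)) = 1 / (1 + 10^+1.58 + 10^-0.05)
   = 1 / (1 + 38.019 + 0.89125) = 1/39.910 = 0.02506
[CO3²⁻] = α₂ × DIC = 0.02506 × 2.43 = 0.06089 mmol/kg
Ksp = 10^(−5.91) = 1.230×10^-6
Ω = [Ca²⁺][CO3²⁻]/Ksp = (10.2×10^-3)(6.089×10^-5) / 1.230×10^-6 = 0.505

Ω = 0.505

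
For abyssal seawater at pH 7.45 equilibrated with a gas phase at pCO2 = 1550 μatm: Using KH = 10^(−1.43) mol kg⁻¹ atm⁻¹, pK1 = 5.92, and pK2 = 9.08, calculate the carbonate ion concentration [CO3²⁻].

[CO2*] = KH · pCO2 = 10^(−1.43) × 1550×10^-6 = 5.759×10^-5 mol/kg
α₀ = 1/(1 + K1/[H⁺] + K1K2/[H⁺]²) = 1/(1 + 10^+1.53 + 10^-0.10) = 0.02803
DIC = [CO2*]/α₀ = 5.759×10^-5 / 0.02803 = 2.055 mmol/kg
[CO3²⁻] = α₂·DIC; α₂ = 0.02226, so [CO3²⁻] = 0.02226 × 2.055 = 0.0457 mmol/kg

[CO3²⁻] = 0.0457 mmol/kg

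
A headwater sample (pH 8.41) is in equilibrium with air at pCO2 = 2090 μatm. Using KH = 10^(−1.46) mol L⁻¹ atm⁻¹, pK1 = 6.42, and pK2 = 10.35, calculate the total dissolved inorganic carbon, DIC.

[CO2*] = KH · pCO2 = 10^(−1.46) × 2090×10^-6 = 7.247×10^-5 mol/L
α₀ = 1/(1 + K1/[H⁺] + K1K2/[H⁺]²) = 1/(1 + 10^+1.99 + 10^+0.05) = 0.01002
DIC = [CO2*]/α₀ = 7.247×10^-5 / 0.01002 = 7.24 mmol/L

DIC = 7.24 mmol/L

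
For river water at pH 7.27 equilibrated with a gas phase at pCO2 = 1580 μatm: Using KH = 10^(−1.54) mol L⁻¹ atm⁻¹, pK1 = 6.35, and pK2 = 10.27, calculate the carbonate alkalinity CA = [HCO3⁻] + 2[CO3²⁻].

CA = 0.380 mmol/L

[CO2*] = KH · pCO2 = 10^(−1.54) × 1580×10^-6 = 4.557×10^-5 mol/L
α₀ = 1/(1 + K1/[H⁺] + K1K2/[H⁺]²) = 1/(1 + 10^+0.92 + 10^-2.08) = 0.1072
DIC = [CO2*]/α₀ = 4.557×10^-5 / 0.1072 = 0.4250 mmol/L
CA = (α₁ + 2α₂)·DIC = (0.8919 + 2×0.0008919) × 0.4250 = 0.380 mmol/L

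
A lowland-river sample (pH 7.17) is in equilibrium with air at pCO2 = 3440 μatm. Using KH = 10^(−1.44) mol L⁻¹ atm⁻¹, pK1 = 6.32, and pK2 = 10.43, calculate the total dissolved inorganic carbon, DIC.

DIC = 1.01 mmol/L

[CO2*] = KH · pCO2 = 10^(−1.44) × 3440×10^-6 = 1.249×10^-4 mol/L
α₀ = 1/(1 + K1/[H⁺] + K1K2/[H⁺]²) = 1/(1 + 10^+0.85 + 10^-2.41) = 0.1237
DIC = [CO2*]/α₀ = 1.249×10^-4 / 0.1237 = 1.01 mmol/L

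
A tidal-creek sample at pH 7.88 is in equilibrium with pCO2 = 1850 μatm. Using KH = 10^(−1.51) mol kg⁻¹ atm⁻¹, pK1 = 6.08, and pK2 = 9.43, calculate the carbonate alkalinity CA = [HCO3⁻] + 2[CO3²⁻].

[CO2*] = KH · pCO2 = 10^(−1.51) × 1850×10^-6 = 5.717×10^-5 mol/kg
α₀ = 1/(1 + K1/[H⁺] + K1K2/[H⁺]²) = 1/(1 + 10^+1.80 + 10^+0.25) = 0.01518
DIC = [CO2*]/α₀ = 5.717×10^-5 / 0.01518 = 3.766 mmol/kg
CA = (α₁ + 2α₂)·DIC = (0.9578 + 2×0.02700) × 3.766 = 3.81 mmol/kg

CA = 3.81 mmol/kg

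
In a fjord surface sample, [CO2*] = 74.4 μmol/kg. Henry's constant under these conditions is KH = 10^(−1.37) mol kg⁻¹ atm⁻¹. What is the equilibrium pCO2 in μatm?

pCO2 = 1740 μatm

KH = 10^(−1.37) = 4.266×10^-2 mol kg⁻¹ atm⁻¹
pCO2 = [CO2*]/KH = 74.4×10^-6 / 4.266×10^-2 = 1.74×10^-3 atm = 1740 μatm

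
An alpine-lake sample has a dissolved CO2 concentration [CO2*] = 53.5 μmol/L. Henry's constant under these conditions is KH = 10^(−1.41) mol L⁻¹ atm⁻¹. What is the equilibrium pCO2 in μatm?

pCO2 = 1380 μatm

KH = 10^(−1.41) = 3.890×10^-2 mol L⁻¹ atm⁻¹
pCO2 = [CO2*]/KH = 53.5×10^-6 / 3.890×10^-2 = 1.38×10^-3 atm = 1380 μatm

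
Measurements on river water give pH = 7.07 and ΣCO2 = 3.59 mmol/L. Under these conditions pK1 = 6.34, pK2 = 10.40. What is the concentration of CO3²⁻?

α₂ = 1 / (1 + [H⁺]/K2 + [H⁺]²/(K1K2)) = 1 / (1 + 10^+3.33 + 10^+2.60)
   = 1 / (1 + 2138.0 + 398.11) = 1/2537.1 = 0.0003942
[CO3²⁻] = α₂ × DIC = 0.0003942 × 3.59 = 0.00142 mmol/L = 1.42 μmol/L

[CO3²⁻] = 1.42 μmol/L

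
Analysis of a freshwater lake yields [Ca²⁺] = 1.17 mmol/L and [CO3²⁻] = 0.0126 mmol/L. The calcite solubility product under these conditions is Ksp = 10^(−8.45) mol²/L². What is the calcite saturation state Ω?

Ksp = 10^(−8.45) = 3.548×10^-9
Ω = [Ca²⁺][CO3²⁻]/Ksp = (1.17×10^-3)(0.0126×10^-3) / 3.548×10^-9 = 4.15

Ω = 4.15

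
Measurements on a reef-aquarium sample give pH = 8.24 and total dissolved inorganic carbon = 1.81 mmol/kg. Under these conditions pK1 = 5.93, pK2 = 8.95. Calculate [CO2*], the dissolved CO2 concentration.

α₀ = 1 / (1 + K1/[H⁺] + K1K2/[H⁺]²) = 1 / (1 + 10^+2.31 + 10^+1.60)
   = 1 / (1 + 204.17 + 39.811) = 1/244.98 = 0.004082
[CO2*] = α₀ × DIC = 0.004082 × 1.81 = 0.00739 mmol/kg = 7.39 μmol/kg

[CO2*] = 7.39 μmol/kg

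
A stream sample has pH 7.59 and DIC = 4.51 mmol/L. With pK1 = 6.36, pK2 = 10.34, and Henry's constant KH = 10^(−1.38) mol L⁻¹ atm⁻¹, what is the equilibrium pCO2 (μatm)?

α₀ = 1 / (1 + K1/[H⁺] + K1K2/[H⁺]²) = 1 / (1 + 10^+1.23 + 10^-1.52)
   = 1 / (1 + 16.982 + 0.030200) = 1/18.013 = 0.05552
[CO2*] = α₀ × DIC = 0.05552 × 4.51 = 0.2504 mmol/L
pCO2 = [CO2*]/KH = 2.504×10^-4 / 4.169×10^-2 = 6010 μatm

pCO2 = 6010 μatm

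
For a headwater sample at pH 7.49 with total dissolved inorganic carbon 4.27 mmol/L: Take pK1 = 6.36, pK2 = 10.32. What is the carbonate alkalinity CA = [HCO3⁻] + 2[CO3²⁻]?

CA = [HCO3⁻] + 2[CO3²⁻] = (α₁ + 2α₂)·DIC
At pH 7.49: [H⁺]/K1 = 10^-1.13 = 0.074131, K2/[H⁺] = 10^-2.83 = 0.0014791
α₁ = 1/(1 + 0.074131 + 0.0014791) = 1/1.0756 = 0.9297; α₂ = α₁·K2/[H⁺] = 0.001375
α₁ + 2α₂ = 0.9325
CA = 0.9325 × 4.27 = 3.98 mmol/L

CA = 3.98 mmol/L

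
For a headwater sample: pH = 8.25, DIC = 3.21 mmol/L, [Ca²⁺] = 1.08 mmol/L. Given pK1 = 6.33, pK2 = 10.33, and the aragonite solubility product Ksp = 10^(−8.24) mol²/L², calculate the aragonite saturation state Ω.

α₂ = 1 / (1 + [H⁺]/K2 + [H⁺]²/(K1K2)) = 1 / (1 + 10^+2.08 + 10^+0.16)
   = 1 / (1 + 120.23 + 1.4454) = 1/122.67 = 0.008152
[CO3²⁻] = α₂ × DIC = 0.008152 × 3.21 = 0.02617 mmol/L
Ksp = 10^(−8.24) = 5.754×10^-9
Ω = [Ca²⁺][CO3²⁻]/Ksp = (1.08×10^-3)(2.617×10^-5) / 5.754×10^-9 = 4.91

Ω = 4.91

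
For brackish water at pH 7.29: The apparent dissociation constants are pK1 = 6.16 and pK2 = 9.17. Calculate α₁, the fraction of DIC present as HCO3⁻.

α₁ = 1 / (1 + [H⁺]/K1 + K2/[H⁺]) = 1 / (1 + 10^-1.13 + 10^-1.88)
   = 1 / (1 + 0.074131 + 0.013183) = 1/1.0873 = 0.9197

α₁ = 0.920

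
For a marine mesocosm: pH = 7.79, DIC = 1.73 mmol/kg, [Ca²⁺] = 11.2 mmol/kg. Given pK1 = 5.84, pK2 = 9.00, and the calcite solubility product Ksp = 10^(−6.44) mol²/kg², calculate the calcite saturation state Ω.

Ω = 3.07

α₂ = 1 / (1 + [H⁺]/K2 + [H⁺]²/(K1K2)) = 1 / (1 + 10^+1.21 + 10^-0.74)
   = 1 / (1 + 16.218 + 0.18197) = 1/17.400 = 0.05747
[CO3²⁻] = α₂ × DIC = 0.05747 × 1.73 = 0.09942 mmol/kg
Ksp = 10^(−6.44) = 3.631×10^-7
Ω = [Ca²⁺][CO3²⁻]/Ksp = (11.2×10^-3)(9.942×10^-5) / 3.631×10^-7 = 3.07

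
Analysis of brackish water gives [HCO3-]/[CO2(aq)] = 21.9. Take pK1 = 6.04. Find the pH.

pH = 7.38

From K1 = [H⁺][HCO3-]/[CO2(aq)]:  pH = pK1 + log₁₀([HCO3-]/[CO2(aq)])
log₁₀(21.9) = +1.340
pH = 6.04 + (+1.340) = 7.38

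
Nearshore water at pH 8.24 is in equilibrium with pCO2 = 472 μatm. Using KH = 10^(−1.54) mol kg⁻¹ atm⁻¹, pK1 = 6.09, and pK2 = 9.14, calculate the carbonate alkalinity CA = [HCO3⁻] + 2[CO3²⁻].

CA = 2.41 mmol/kg

[CO2*] = KH · pCO2 = 10^(−1.54) × 472×10^-6 = 1.361×10^-5 mol/kg
α₀ = 1/(1 + K1/[H⁺] + K1K2/[H⁺]²) = 1/(1 + 10^+2.15 + 10^+1.25) = 0.006249
DIC = [CO2*]/α₀ = 1.361×10^-5 / 0.006249 = 2.179 mmol/kg
CA = (α₁ + 2α₂)·DIC = (0.8826 + 2×0.1111) × 2.179 = 2.41 mmol/kg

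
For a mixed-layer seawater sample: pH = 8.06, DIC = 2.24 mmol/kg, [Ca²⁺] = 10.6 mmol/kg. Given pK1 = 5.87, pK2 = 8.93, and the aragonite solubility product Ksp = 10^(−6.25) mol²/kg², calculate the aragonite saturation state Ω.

α₂ = 1 / (1 + [H⁺]/K2 + [H⁺]²/(K1K2)) = 1 / (1 + 10^+0.87 + 10^-1.32)
   = 1 / (1 + 7.4131 + 0.047863) = 1/8.4610 = 0.1182
[CO3²⁻] = α₂ × DIC = 0.1182 × 2.24 = 0.2647 mmol/kg
Ksp = 10^(−6.25) = 5.623×10^-7
Ω = [Ca²⁺][CO3²⁻]/Ksp = (10.6×10^-3)(2.647×10^-4) / 5.623×10^-7 = 4.99

Ω = 4.99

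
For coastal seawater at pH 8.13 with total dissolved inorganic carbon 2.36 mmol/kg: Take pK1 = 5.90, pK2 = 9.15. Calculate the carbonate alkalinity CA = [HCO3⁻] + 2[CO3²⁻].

CA = [HCO3⁻] + 2[CO3²⁻] = (α₁ + 2α₂)·DIC
At pH 8.13: [H⁺]/K1 = 10^-2.23 = 0.0058884, K2/[H⁺] = 10^-1.02 = 0.095499
α₁ = 1/(1 + 0.0058884 + 0.095499) = 1/1.1014 = 0.9079; α₂ = α₁·K2/[H⁺] = 0.08671
α₁ + 2α₂ = 1.0814
CA = 1.0814 × 2.36 = 2.55 mmol/kg

CA = 2.55 mmol/kg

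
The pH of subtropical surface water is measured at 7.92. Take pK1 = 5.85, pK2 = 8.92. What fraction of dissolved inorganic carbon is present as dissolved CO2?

α₀ = 0.00768

α₀ = 1 / (1 + K1/[H⁺] + K1K2/[H⁺]²) = 1 / (1 + 10^+2.07 + 10^+1.07)
   = 1 / (1 + 117.49 + 11.749) = 1/130.24 = 0.007678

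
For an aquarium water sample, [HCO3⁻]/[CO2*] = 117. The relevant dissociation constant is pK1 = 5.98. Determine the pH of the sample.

From K1 = [H⁺][HCO3⁻]/[CO2*]:  pH = pK1 + log₁₀([HCO3⁻]/[CO2*])
log₁₀(117) = +2.068
pH = 5.98 + (+2.068) = 8.05

pH = 8.05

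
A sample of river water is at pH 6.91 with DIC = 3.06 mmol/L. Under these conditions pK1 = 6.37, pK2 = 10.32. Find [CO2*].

[CO2*] = 0.685 mmol/L

α₀ = 1 / (1 + K1/[H⁺] + K1K2/[H⁺]²) = 1 / (1 + 10^+0.54 + 10^-2.87)
   = 1 / (1 + 3.4674 + 0.0013490) = 1/4.4687 = 0.2238
[CO2*] = α₀ × DIC = 0.2238 × 3.06 = 0.685 mmol/L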